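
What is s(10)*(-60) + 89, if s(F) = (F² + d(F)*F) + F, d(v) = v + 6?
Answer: -16111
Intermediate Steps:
d(v) = 6 + v
s(F) = F + F² + F*(6 + F) (s(F) = (F² + (6 + F)*F) + F = (F² + F*(6 + F)) + F = F + F² + F*(6 + F))
s(10)*(-60) + 89 = (10*(7 + 2*10))*(-60) + 89 = (10*(7 + 20))*(-60) + 89 = (10*27)*(-60) + 89 = 270*(-60) + 89 = -16200 + 89 = -16111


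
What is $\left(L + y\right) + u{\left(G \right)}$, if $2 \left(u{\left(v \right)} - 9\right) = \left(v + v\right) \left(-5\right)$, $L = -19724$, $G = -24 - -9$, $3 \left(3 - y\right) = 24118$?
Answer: $- \frac{83029}{3} \approx -27676.0$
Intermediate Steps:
$y = - \frac{24109}{3}$ ($y = 3 - \frac{24118}{3} = - \frac{24109}{3} \approx -8036.3$)
$G = -15$ ($G = -24 + 9 = -15$)
$u{\left(v \right)} = 9 - 5 v$ ($u{\left(v \right)} = 9 + \frac{\left(v + v\right) \left(-5\right)}{2} = 9 + \frac{2 v \left(-5\right)}{2} = 9 + \frac{\left(-10\right) v}{2} = 9 - 5 v$)
$\left(L + y\right) + u{\left(G \right)} = \left(-19724 - \frac{24109}{3}\right) + \left(9 - -75\right) = - \frac{83281}{3} + \left(9 + 75\right) = - \frac{83281}{3} + 84 = - \frac{83029}{3}$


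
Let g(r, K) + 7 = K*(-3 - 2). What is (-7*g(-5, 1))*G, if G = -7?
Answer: -588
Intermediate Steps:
g(r, K) = -7 - 5*K (g(r, K) = -7 + K*(-3 - 2) = -7 + K*(-5) = -7 - 5*K)
(-7*g(-5, 1))*G = -7*(-7 - 5*1)*(-7) = -7*(-7 - 5)*(-7) = -7*(-12)*(-7) = 84*(-7) = -588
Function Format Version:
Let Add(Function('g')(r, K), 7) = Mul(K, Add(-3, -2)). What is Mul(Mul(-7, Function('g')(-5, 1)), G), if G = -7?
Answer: -588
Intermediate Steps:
Function('g')(r, K) = Add(-7, Mul(-5, K)) (Function('g')(r, K) = Add(-7, Mul(K, Add(-3, -2))) = Add(-7, Mul(K, -5)) = Add(-7, Mul(-5, K)))
Mul(Mul(-7, Function('g')(-5, 1)), G) = Mul(Mul(-7, Add(-7, Mul(-5, 1))), -7) = Mul(Mul(-7, Add(-7, -5)), -7) = Mul(Mul(-7, -12), -7) = Mul(84, -7) = -588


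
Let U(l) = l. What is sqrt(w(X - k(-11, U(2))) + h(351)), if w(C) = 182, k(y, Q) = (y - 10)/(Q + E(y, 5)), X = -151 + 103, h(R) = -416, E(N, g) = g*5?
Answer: 3*I*sqrt(26) ≈ 15.297*I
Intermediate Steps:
E(N, g) = 5*g
X = -48
k(y, Q) = (-10 + y)/(25 + Q) (k(y, Q) = (y - 10)/(Q + 5*5) = (-10 + y)/(Q + 25) = (-10 + y)/(25 + Q))
sqrt(w(X - k(-11, U(2))) + h(351)) = sqrt(182 - 416) = sqrt(-234) = 3*I*sqrt(26)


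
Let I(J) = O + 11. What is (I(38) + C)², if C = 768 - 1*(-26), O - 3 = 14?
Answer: 675684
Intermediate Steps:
O = 17 (O = 3 + 14 = 17)
C = 794 (C = 768 + 26 = 794)
I(J) = 28 (I(J) = 17 + 11 = 28)
(I(38) + C)² = (28 + 794)² = 822² = 675684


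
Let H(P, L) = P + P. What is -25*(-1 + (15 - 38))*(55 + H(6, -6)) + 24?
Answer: 40224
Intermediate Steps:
H(P, L) = 2*P
-25*(-1 + (15 - 38))*(55 + H(6, -6)) + 24 = -25*(-1 + (15 - 38))*(55 + 2*6) + 24 = -25*(-1 - 23)*(55 + 12) + 24 = -(-600)*67 + 24 = -25*(-1608) + 24 = 40200 + 24 = 40224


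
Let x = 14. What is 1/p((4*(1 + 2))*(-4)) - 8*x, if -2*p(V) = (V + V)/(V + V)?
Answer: -114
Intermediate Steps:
p(V) = -1/2 (p(V) = -(V + V)/(2*(V + V)) = -2*V/(2*(2*V)) = -2*V*1/(2*V)/2 = -1/2*1 = -1/2)
1/p((4*(1 + 2))*(-4)) - 8*x = 1/(-1/2) - 8*14 = -2 - 112 = -114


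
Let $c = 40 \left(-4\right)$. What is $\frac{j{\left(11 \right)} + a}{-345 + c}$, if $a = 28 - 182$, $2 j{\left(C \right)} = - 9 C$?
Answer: $\frac{407}{1010} \approx 0.40297$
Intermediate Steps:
$j{\left(C \right)} = - \frac{9 C}{2}$ ($j{\left(C \right)} = \frac{\left(-9\right) C}{2} = - \frac{9 C}{2}$)
$a = -154$ ($a = 28 - 182 = -154$)
$c = -160$
$\frac{j{\left(11 \right)} + a}{-345 + c} = \frac{\left(- \frac{9}{2}\right) 11 - 154}{-345 - 160} = \frac{- \frac{99}{2} - 154}{-505} = \left(- \frac{407}{2}\right) \left(- \frac{1}{505}\right) = \frac{407}{1010}$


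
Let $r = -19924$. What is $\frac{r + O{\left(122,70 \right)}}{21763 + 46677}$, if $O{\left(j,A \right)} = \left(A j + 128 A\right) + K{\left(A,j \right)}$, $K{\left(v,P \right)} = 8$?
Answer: $- \frac{302}{8555} \approx -0.035301$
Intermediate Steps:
$O{\left(j,A \right)} = 8 + 128 A + A j$ ($O{\left(j,A \right)} = \left(A j + 128 A\right) + 8 = \left(128 A + A j\right) + 8 = 8 + 128 A + A j$)
$\frac{r + O{\left(122,70 \right)}}{21763 + 46677} = \frac{-19924 + \left(8 + 128 \cdot 70 + 70 \cdot 122\right)}{21763 + 46677} = \frac{-19924 + \left(8 + 8960 + 8540\right)}{68440} = \left(-19924 + 17508\right) \frac{1}{68440} = \left(-2416\right) \frac{1}{68440} = - \frac{302}{8555}$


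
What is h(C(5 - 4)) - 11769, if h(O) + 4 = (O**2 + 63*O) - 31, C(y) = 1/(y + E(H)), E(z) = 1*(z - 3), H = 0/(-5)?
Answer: -47341/4 ≈ -11835.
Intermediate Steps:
H = 0 (H = 0*(-1/5) = 0)
E(z) = -3 + z (E(z) = 1*(-3 + z) = -3 + z)
C(y) = 1/(-3 + y) (C(y) = 1/(y + (-3 + 0)) = 1/(y - 3) = 1/(-3 + y))
h(O) = -35 + O**2 + 63*O (h(O) = -4 + ((O**2 + 63*O) - 31) = -4 + (-31 + O**2 + 63*O) = -35 + O**2 + 63*O)
h(C(5 - 4)) - 11769 = (-35 + (1/(-3 + (5 - 4)))**2 + 63/(-3 + (5 - 4))) - 11769 = (-35 + (1/(-3 + 1))**2 + 63/(-3 + 1)) - 11769 = (-35 + (1/(-2))**2 + 63/(-2)) - 11769 = (-35 + (-1/2)**2 + 63*(-1/2)) - 11769 = (-35 + 1/4 - 63/2) - 11769 = -265/4 - 11769 = -47341/4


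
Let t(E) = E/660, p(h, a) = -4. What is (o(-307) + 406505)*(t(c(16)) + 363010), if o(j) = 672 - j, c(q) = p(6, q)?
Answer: 739603821852/5 ≈ 1.4792e+11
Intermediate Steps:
c(q) = -4
t(E) = E/660 (t(E) = E*(1/660) = E/660)
(o(-307) + 406505)*(t(c(16)) + 363010) = ((672 - 1*(-307)) + 406505)*((1/660)*(-4) + 363010) = ((672 + 307) + 406505)*(-1/165 + 363010) = (979 + 406505)*(59896649/165) = 407484*(59896649/165) = 739603821852/5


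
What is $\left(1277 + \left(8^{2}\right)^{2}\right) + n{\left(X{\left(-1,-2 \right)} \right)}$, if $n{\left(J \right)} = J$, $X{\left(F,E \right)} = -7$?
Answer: $5366$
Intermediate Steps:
$\left(1277 + \left(8^{2}\right)^{2}\right) + n{\left(X{\left(-1,-2 \right)} \right)} = \left(1277 + \left(8^{2}\right)^{2}\right) - 7 = \left(1277 + 64^{2}\right) - 7 = \left(1277 + 4096\right) - 7 = 5373 - 7 = 5366$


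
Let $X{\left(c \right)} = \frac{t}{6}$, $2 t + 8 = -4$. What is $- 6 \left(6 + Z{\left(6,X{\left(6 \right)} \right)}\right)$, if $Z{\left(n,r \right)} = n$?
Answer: $-72$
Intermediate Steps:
$t = -6$ ($t = -4 + \frac{1}{2} \left(-4\right) = -4 - 2 = -6$)
$X{\left(c \right)} = -1$ ($X{\left(c \right)} = - \frac{6}{6} = \left(-6\right) \frac{1}{6} = -1$)
$- 6 \left(6 + Z{\left(6,X{\left(6 \right)} \right)}\right) = - 6 \left(6 + 6\right) = \left(-6\right) 12 = -72$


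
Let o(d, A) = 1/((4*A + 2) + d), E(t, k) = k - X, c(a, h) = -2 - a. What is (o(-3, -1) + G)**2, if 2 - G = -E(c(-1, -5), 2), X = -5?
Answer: 1936/25 ≈ 77.440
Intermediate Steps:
E(t, k) = 5 + k (E(t, k) = k - 1*(-5) = k + 5 = 5 + k)
o(d, A) = 1/(2 + d + 4*A) (o(d, A) = 1/((2 + 4*A) + d) = 1/(2 + d + 4*A))
G = 9 (G = 2 - (-1)*(5 + 2) = 2 - (-1)*7 = 2 - 1*(-7) = 2 + 7 = 9)
(o(-3, -1) + G)**2 = (1/(2 - 3 + 4*(-1)) + 9)**2 = (1/(2 - 3 - 4) + 9)**2 = (1/(-5) + 9)**2 = (-1/5 + 9)**2 = (44/5)**2 = 1936/25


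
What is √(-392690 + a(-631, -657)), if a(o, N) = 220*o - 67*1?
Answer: I*√531577 ≈ 729.09*I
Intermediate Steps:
a(o, N) = -67 + 220*o (a(o, N) = 220*o - 67 = -67 + 220*o)
√(-392690 + a(-631, -657)) = √(-392690 + (-67 + 220*(-631))) = √(-392690 + (-67 - 138820)) = √(-392690 - 138887) = √(-531577) = I*√531577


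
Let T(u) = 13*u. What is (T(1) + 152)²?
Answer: 27225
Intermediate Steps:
(T(1) + 152)² = (13*1 + 152)² = (13 + 152)² = 165² = 27225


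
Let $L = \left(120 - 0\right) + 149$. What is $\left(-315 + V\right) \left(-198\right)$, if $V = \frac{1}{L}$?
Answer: $\frac{16777332}{269} \approx 62369.0$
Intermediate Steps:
$L = 269$ ($L = \left(120 + 0\right) + 149 = 120 + 149 = 269$)
$V = \frac{1}{269} \approx 0.0037175$
$\left(-315 + V\right) \left(-198\right) = \left(-315 + \frac{1}{269}\right) \left(-198\right) = \left(- \frac{84734}{269}\right) \left(-198\right) = \frac{16777332}{269}$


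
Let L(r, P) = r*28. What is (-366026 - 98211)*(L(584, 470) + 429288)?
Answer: -206882576680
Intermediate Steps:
L(r, P) = 28*r
(-366026 - 98211)*(L(584, 470) + 429288) = (-366026 - 98211)*(28*584 + 429288) = -464237*(16352 + 429288) = -464237*445640 = -206882576680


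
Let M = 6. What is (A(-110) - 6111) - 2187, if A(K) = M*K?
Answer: -8958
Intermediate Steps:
A(K) = 6*K
(A(-110) - 6111) - 2187 = (6*(-110) - 6111) - 2187 = (-660 - 6111) - 2187 = -6771 - 2187 = -8958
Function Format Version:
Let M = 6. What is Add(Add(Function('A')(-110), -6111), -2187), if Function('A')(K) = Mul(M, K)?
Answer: -8958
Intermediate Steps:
Function('A')(K) = Mul(6, K)
Add(Add(Function('A')(-110), -6111), -2187) = Add(Add(Mul(6, -110), -6111), -2187) = Add(Add(-660, -6111), -2187) = Add(-6771, -2187) = -8958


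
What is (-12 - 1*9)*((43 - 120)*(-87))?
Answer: -140679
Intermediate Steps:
(-12 - 1*9)*((43 - 120)*(-87)) = (-12 - 9)*(-77*(-87)) = -21*6699 = -140679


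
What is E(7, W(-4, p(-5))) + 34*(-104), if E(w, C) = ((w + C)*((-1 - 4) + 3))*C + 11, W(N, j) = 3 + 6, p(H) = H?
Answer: -3813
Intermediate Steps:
W(N, j) = 9
E(w, C) = 11 + C*(-2*C - 2*w) (E(w, C) = ((C + w)*(-5 + 3))*C + 11 = ((C + w)*(-2))*C + 11 = (-2*C - 2*w)*C + 11 = C*(-2*C - 2*w) + 11 = 11 + C*(-2*C - 2*w))
E(7, W(-4, p(-5))) + 34*(-104) = (11 - 2*9² - 2*9*7) + 34*(-104) = (11 - 2*81 - 126) - 3536 = (11 - 162 - 126) - 3536 = -277 - 3536 = -3813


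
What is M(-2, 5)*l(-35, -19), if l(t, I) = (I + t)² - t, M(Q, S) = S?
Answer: 14755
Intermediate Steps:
M(-2, 5)*l(-35, -19) = 5*((-19 - 35)² - 1*(-35)) = 5*((-54)² + 35) = 5*(2916 + 35) = 5*2951 = 14755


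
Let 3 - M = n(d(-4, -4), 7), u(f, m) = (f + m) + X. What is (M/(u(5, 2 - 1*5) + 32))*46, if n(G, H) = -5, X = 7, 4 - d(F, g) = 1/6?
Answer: 368/41 ≈ 8.9756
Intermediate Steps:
d(F, g) = 23/6 (d(F, g) = 4 - 1/6 = 23/6)
u(f, m) = 7 + f + m (u(f, m) = (f + m) + 7 = 7 + f + m)
M = 8 (M = 3 - 1*(-5) = 3 + 5 = 8)
(M/(u(5, 2 - 1*5) + 32))*46 = (8/((7 + 5 + (2 - 1*5)) + 32))*46 = (8/((7 + 5 + (2 - 5)) + 32))*46 = (8/((7 + 5 - 3) + 32))*46 = (8/(9 + 32))*46 = (8/41)*46 = 368/41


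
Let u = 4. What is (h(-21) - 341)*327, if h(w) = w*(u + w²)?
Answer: -3167322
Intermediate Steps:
h(w) = w*(4 + w²)
(h(-21) - 341)*327 = (-21*(4 + (-21)²) - 341)*327 = (-21*(4 + 441) - 341)*327 = (-21*445 - 341)*327 = (-9345 - 341)*327 = -9686*327 = -3167322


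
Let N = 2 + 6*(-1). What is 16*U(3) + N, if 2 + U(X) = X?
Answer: 12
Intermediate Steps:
N = -4 (N = 2 - 6 = -4)
U(X) = -2 + X
16*U(3) + N = 16*(-2 + 3) - 4 = 16*1 - 4 = 16 - 4 = 12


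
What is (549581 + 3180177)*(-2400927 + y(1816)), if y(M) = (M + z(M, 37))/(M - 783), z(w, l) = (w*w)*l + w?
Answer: -8795266492254546/1033 ≈ -8.5143e+12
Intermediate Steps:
z(w, l) = w + l*w² (z(w, l) = w²*l + w = l*w² + w = w + l*w²)
y(M) = (M + M*(1 + 37*M))/(-783 + M) (y(M) = (M + M*(1 + 37*M))/(M - 783) = (M + M*(1 + 37*M))/(-783 + M))
(549581 + 3180177)*(-2400927 + y(1816)) = (549581 + 3180177)*(-2400927 + 1816*(2 + 37*1816)/(-783 + 1816)) = 3729758*(-2400927 + 1816*(2 + 67192)/1033) = 3729758*(-2400927 + 1816*(1/1033)*67194) = 3729758*(-2400927 + 122024304/1033) = 3729758*(-2358133287/1033) = -8795266492254546/1033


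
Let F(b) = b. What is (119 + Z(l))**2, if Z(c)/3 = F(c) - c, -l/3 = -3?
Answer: 14161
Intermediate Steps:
l = 9 (l = -3*(-3) = 9)
Z(c) = 0 (Z(c) = 3*(c - c) = 3*0 = 0)
(119 + Z(l))**2 = (119 + 0)**2 = 119**2 = 14161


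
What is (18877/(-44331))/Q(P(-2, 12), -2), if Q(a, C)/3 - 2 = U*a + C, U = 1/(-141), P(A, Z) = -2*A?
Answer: 887219/177324 ≈ 5.0034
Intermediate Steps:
U = -1/141 ≈ -0.0070922
Q(a, C) = 6 + 3*C - a/47 (Q(a, C) = 6 + 3*(-a/141 + C) = 6 + 3*(C - a/141) = 6 + (3*C - a/47) = 6 + 3*C - a/47)
(18877/(-44331))/Q(P(-2, 12), -2) = (18877/(-44331))/(6 + 3*(-2) - (-2)*(-2)/47) = (18877*(-1/44331))/(6 - 6 - 1/47*4) = -18877/(44331*(6 - 6 - 4/47)) = -18877/(44331*(-4/47)) = -18877/44331*(-47/4) = 887219/177324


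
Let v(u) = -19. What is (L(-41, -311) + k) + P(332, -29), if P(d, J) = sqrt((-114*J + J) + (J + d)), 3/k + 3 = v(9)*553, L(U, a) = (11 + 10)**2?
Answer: 4634907/10510 + 2*sqrt(895) ≈ 500.83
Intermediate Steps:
L(U, a) = 441 (L(U, a) = 21**2 = 441)
k = -3/10510 (k = 3/(-3 - 19*553) = 3/(-3 - 10507) = 3/(-10510) = 3*(-1/10510) = -3/10510 ≈ -0.00028544)
P(d, J) = sqrt(d - 112*J) (P(d, J) = sqrt(-113*J + (J + d)) = sqrt(d - 112*J))
(L(-41, -311) + k) + P(332, -29) = (441 - 3/10510) + sqrt(332 - 112*(-29)) = 4634907/10510 + sqrt(332 + 3248) = 4634907/10510 + sqrt(3580) = 4634907/10510 + 2*sqrt(895)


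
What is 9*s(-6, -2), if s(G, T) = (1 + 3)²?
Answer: 144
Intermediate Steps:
s(G, T) = 16 (s(G, T) = 4² = 16)
9*s(-6, -2) = 9*16 = 144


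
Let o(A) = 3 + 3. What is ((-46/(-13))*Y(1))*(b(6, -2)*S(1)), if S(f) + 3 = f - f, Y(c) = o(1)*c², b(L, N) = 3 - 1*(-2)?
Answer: -4140/13 ≈ -318.46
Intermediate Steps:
b(L, N) = 5 (b(L, N) = 3 + 2 = 5)
o(A) = 6
Y(c) = 6*c²
S(f) = -3 (S(f) = -3 + (f - f) = -3 + 0 = -3)
((-46/(-13))*Y(1))*(b(6, -2)*S(1)) = ((-46/(-13))*(6*1²))*(5*(-3)) = ((-46*(-1/13))*(6*1))*(-15) = ((46/13)*6)*(-15) = (276/13)*(-15) = -4140/13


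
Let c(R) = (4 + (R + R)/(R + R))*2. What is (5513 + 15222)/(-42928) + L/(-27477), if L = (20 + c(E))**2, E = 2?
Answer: -67596755/131059184 ≈ -0.51577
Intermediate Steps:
c(R) = 10 (c(R) = (4 + (2*R)/((2*R)))*2 = (4 + (2*R)*(1/(2*R)))*2 = (4 + 1)*2 = 5*2 = 10)
L = 900 (L = (20 + 10)**2 = 30**2 = 900)
(5513 + 15222)/(-42928) + L/(-27477) = (5513 + 15222)/(-42928) + 900/(-27477) = 20735*(-1/42928) + 900*(-1/27477) = -20735/42928 - 100/3053 = -67596755/131059184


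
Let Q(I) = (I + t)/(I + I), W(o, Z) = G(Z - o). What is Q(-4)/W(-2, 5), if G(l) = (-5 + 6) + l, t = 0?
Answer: 1/16 ≈ 0.062500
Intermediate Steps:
G(l) = 1 + l
W(o, Z) = 1 + Z - o (W(o, Z) = 1 + (Z - o) = 1 + Z - o)
Q(I) = 1/2 (Q(I) = (I + 0)/(I + I) = I/((2*I)) = I*(1/(2*I)) = 1/2)
Q(-4)/W(-2, 5) = 1/(2*(1 + 5 - 1*(-2))) = 1/(2*(1 + 5 + 2)) = (1/2)/8 = (1/2)*(1/8) = 1/16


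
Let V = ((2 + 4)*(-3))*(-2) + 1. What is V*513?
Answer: 18981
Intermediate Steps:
V = 37 (V = (6*(-3))*(-2) + 1 = -18*(-2) + 1 = 36 + 1 = 37)
V*513 = 37*513 = 18981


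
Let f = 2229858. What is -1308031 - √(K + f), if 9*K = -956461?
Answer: -1308031 - √19112261/3 ≈ -1.3095e+6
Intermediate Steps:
K = -956461/9 (K = (⅑)*(-956461) = -956461/9 ≈ -1.0627e+5)
-1308031 - √(K + f) = -1308031 - √(-956461/9 + 2229858) = -1308031 - √(19112261/9) = -1308031 - √19112261/3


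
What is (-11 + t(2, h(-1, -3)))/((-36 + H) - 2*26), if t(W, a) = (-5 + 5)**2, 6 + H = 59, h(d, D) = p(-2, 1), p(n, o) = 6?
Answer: 11/35 ≈ 0.31429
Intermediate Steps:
h(d, D) = 6
H = 53 (H = -6 + 59 = 53)
t(W, a) = 0 (t(W, a) = 0**2 = 0)
(-11 + t(2, h(-1, -3)))/((-36 + H) - 2*26) = (-11 + 0)/((-36 + 53) - 2*26) = -11/(17 - 52) = -11/(-35) = -11*(-1/35) = 11/35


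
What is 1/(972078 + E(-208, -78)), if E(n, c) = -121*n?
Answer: 1/997246 ≈ 1.0028e-6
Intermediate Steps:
1/(972078 + E(-208, -78)) = 1/(972078 - 121*(-208)) = 1/(972078 + 25168) = 1/997246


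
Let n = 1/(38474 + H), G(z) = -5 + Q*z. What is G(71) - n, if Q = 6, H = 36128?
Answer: 31407441/74602 ≈ 421.00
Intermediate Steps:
G(z) = -5 + 6*z
n = 1/74602 (n = 1/(38474 + 36128) = 1/74602 ≈ 1.3404e-5)
G(71) - n = (-5 + 6*71) - 1*1/74602 = (-5 + 426) - 1/74602 = 421 - 1/74602 = 31407441/74602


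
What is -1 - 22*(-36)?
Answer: 791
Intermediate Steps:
-1 - 22*(-36) = -1 + 792 = 791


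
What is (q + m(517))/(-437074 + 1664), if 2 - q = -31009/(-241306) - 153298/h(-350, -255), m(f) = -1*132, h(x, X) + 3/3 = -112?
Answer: 8108003269/2374515227396 ≈ 0.0034146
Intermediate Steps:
h(x, X) = -113 (h(x, X) = -1 - 112 = -113)
m(f) = -132
q = -36940696049/27267578 (q = 2 - (-31009/(-241306) - 153298/(-113)) = 2 - (-31009*(-1/241306) - 153298*(-1/113)) = 2 - (31009/241306 + 153298/113) = 2 - 1*36995231205/27267578 = 2 - 36995231205/27267578 = -36940696049/27267578 ≈ -1354.7)
(q + m(517))/(-437074 + 1664) = (-36940696049/27267578 - 132)/(-437074 + 1664) = -40540016345/27267578/(-435410) = -40540016345/27267578*(-1/435410) = 8108003269/2374515227396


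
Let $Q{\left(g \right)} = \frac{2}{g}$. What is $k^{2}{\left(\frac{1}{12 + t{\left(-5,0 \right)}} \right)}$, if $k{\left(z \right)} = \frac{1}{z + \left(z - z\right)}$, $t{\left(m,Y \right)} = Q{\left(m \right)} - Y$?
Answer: $\frac{3364}{25} \approx 134.56$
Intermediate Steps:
$t{\left(m,Y \right)} = - Y + \frac{2}{m}$ ($t{\left(m,Y \right)} = \frac{2}{m} - Y = - Y + \frac{2}{m}$)
$k{\left(z \right)} = \frac{1}{z}$ ($k{\left(z \right)} = \frac{1}{z + 0} = \frac{1}{z}$)
$k^{2}{\left(\frac{1}{12 + t{\left(-5,0 \right)}} \right)} = \left(\frac{1}{\frac{1}{12 + \left(\left(-1\right) 0 + \frac{2}{-5}\right)}}\right)^{2} = \left(\frac{1}{\frac{1}{12 + \left(0 + 2 \left(- \frac{1}{5}\right)\right)}}\right)^{2} = \left(\frac{1}{\frac{1}{12 + \left(0 - \frac{2}{5}\right)}}\right)^{2} = \left(\frac{1}{\frac{1}{12 - \frac{2}{5}}}\right)^{2} = \left(\frac{1}{\frac{1}{\frac{58}{5}}}\right)^{2} = \left(\frac{1}{\frac{5}{58}}\right)^{2} = \left(\frac{58}{5}\right)^{2} = \frac{3364}{25}$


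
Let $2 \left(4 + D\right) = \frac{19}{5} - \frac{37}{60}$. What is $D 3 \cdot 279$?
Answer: $- \frac{80631}{40} \approx -2015.8$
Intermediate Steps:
$D = - \frac{289}{120}$ ($D = -4 + \frac{\frac{19}{5} - \frac{37}{60}}{2} = -4 + \frac{1}{2} \cdot \frac{191}{60} = -4 + \frac{191}{120} = - \frac{289}{120} \approx -2.4083$)
$D 3 \cdot 279 = \left(- \frac{289}{120}\right) 3 \cdot 279 = \left(- \frac{289}{40}\right) 279 = - \frac{80631}{40}$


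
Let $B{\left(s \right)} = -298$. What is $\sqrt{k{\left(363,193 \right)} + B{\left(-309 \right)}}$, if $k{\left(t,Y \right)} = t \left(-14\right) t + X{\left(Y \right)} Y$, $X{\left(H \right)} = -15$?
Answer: $19 i \sqrt{5119} \approx 1359.4 i$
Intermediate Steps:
$k{\left(t,Y \right)} = - 15 Y - 14 t^{2}$ ($k{\left(t,Y \right)} = t \left(-14\right) t - 15 Y = - 14 t t - 15 Y = - 14 t^{2} - 15 Y = - 15 Y - 14 t^{2}$)
$\sqrt{k{\left(363,193 \right)} + B{\left(-309 \right)}} = \sqrt{\left(\left(-15\right) 193 - 14 \cdot 363^{2}\right) - 298} = \sqrt{\left(-2895 - 1844766\right) - 298} = \sqrt{-1847661 - 298} = \sqrt{-1847959} = 19 i \sqrt{5119}$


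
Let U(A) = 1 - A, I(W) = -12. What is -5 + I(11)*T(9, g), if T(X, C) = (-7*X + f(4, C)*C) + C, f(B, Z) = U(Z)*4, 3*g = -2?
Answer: 2437/3 ≈ 812.33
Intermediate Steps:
g = -2/3 (g = (1/3)*(-2) = -2/3 ≈ -0.66667)
f(B, Z) = 4 - 4*Z (f(B, Z) = (1 - Z)*4 = 4 - 4*Z)
T(X, C) = C - 7*X + C*(4 - 4*C) (T(X, C) = (-7*X + (4 - 4*C)*C) + C = (-7*X + C*(4 - 4*C)) + C = C - 7*X + C*(4 - 4*C))
-5 + I(11)*T(9, g) = -5 - 12*(-2/3 - 7*9 - 4*(-2/3)*(-1 - 2/3)) = -5 - 12*(-2/3 - 63 - 4*(-2/3)*(-5/3)) = -5 - 12*(-2/3 - 63 - 40/9) = -5 - 12*(-613/9) = -5 + 2452/3 = 2437/3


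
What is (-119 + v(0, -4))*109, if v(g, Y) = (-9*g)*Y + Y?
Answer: -13407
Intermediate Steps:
v(g, Y) = Y - 9*Y*g (v(g, Y) = -9*Y*g + Y = Y - 9*Y*g)
(-119 + v(0, -4))*109 = (-119 - 4*(1 - 9*0))*109 = (-119 - 4*(1 + 0))*109 = (-119 - 4*1)*109 = (-119 - 4)*109 = -123*109 = -13407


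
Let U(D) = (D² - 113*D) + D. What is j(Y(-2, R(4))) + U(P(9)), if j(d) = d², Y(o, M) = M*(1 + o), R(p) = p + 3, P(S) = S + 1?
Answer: -971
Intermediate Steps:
P(S) = 1 + S
U(D) = D² - 112*D
R(p) = 3 + p
j(Y(-2, R(4))) + U(P(9)) = ((3 + 4)*(1 - 2))² + (1 + 9)*(-112 + (1 + 9)) = (7*(-1))² + 10*(-112 + 10) = (-7)² + 10*(-102) = 49 - 1020 = -971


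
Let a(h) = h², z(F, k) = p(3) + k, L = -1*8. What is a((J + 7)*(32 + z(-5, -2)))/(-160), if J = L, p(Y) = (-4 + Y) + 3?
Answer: -32/5 ≈ -6.4000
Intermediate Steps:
L = -8
p(Y) = -1 + Y
J = -8
z(F, k) = 2 + k (z(F, k) = (-1 + 3) + k = 2 + k)
a((J + 7)*(32 + z(-5, -2)))/(-160) = ((-8 + 7)*(32 + (2 - 2)))²/(-160) = (-(32 + 0))²*(-1/160) = (-1*32)²*(-1/160) = (-32)²*(-1/160) = 1024*(-1/160) = -32/5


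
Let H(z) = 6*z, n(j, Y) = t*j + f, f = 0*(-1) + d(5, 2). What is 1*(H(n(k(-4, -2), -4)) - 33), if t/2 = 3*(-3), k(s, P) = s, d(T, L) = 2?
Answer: 411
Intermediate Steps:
t = -18 (t = 2*(3*(-3)) = 2*(-9) = -18)
f = 2 (f = 0*(-1) + 2 = 0 + 2 = 2)
n(j, Y) = 2 - 18*j (n(j, Y) = -18*j + 2 = 2 - 18*j)
1*(H(n(k(-4, -2), -4)) - 33) = 1*(6*(2 - 18*(-4)) - 33) = 1*(6*(2 + 72) - 33) = 1*(6*74 - 33) = 1*(444 - 33) = 1*411 = 411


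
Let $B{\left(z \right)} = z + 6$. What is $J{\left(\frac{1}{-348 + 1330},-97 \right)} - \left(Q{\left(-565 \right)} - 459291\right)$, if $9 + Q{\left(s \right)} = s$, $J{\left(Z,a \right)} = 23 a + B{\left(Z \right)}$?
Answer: $\frac{449402481}{982} \approx 4.5764 \cdot 10^{5}$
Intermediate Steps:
$B{\left(z \right)} = 6 + z$
$J{\left(Z,a \right)} = 6 + Z + 23 a$ ($J{\left(Z,a \right)} = 23 a + \left(6 + Z\right) = 6 + Z + 23 a$)
$Q{\left(s \right)} = -9 + s$
$J{\left(\frac{1}{-348 + 1330},-97 \right)} - \left(Q{\left(-565 \right)} - 459291\right) = \left(6 + \frac{1}{-348 + 1330} + 23 \left(-97\right)\right) - \left(\left(-9 - 565\right) - 459291\right) = \left(6 + \frac{1}{982} - 2231\right) - \left(-574 - 459291\right) = \left(6 + \frac{1}{982} - 2231\right) - -459865 = - \frac{2184949}{982} + 459865 = \frac{449402481}{982}$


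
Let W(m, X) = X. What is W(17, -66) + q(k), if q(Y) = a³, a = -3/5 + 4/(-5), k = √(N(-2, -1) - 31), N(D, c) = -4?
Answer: -8593/125 ≈ -68.744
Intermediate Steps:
k = I*√35 (k = √(-4 - 31) = √(-35) = I*√35 ≈ 5.9161*I)
a = -7/5 (a = -3*⅕ + 4*(-⅕) = -⅗ - ⅘ = -7/5 ≈ -1.4000)
q(Y) = -343/125 (q(Y) = (-7/5)³ = -343/125)
W(17, -66) + q(k) = -66 - 343/125 = -8593/125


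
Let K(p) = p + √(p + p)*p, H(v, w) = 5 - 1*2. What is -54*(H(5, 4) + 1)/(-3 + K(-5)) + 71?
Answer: 12011/157 - 540*I*√10/157 ≈ 76.503 - 10.877*I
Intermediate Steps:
H(v, w) = 3 (H(v, w) = 5 - 2 = 3)
K(p) = p + √2*p^(3/2) (K(p) = p + √(2*p)*p = p + (√2*√p)*p = p + √2*p^(3/2))
-54*(H(5, 4) + 1)/(-3 + K(-5)) + 71 = -54*(3 + 1)/(-3 + (-5 + √2*(-5)^(3/2))) + 71 = -216/(-3 + (-5 + √2*(-5*I*√5))) + 71 = -216/(-3 + (-5 - 5*I*√10)) + 71 = -216/(-8 - 5*I*√10) + 71 = 71 - 216/(-8 - 5*I*√10)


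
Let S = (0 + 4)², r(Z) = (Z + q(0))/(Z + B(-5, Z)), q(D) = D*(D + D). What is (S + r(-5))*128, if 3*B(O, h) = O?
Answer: 2144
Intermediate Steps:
B(O, h) = O/3
q(D) = 2*D² (q(D) = D*(2*D) = 2*D²)
r(Z) = Z/(-5/3 + Z) (r(Z) = (Z + 2*0²)/(Z + (⅓)*(-5)) = (Z + 2*0)/(Z - 5/3) = (Z + 0)/(-5/3 + Z) = Z/(-5/3 + Z))
S = 16 (S = 4² = 16)
(S + r(-5))*128 = (16 + 3*(-5)/(-5 + 3*(-5)))*128 = (16 + 3*(-5)/(-5 - 15))*128 = (16 + 3*(-5)/(-20))*128 = (16 + 3*(-5)*(-1/20))*128 = (16 + ¾)*128 = (67/4)*128 = 2144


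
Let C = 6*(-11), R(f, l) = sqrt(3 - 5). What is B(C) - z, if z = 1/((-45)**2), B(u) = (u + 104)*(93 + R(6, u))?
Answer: 7156349/2025 + 38*I*sqrt(2) ≈ 3534.0 + 53.74*I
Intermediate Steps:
R(f, l) = I*sqrt(2) (R(f, l) = sqrt(-2) = I*sqrt(2))
C = -66
B(u) = (93 + I*sqrt(2))*(104 + u) (B(u) = (u + 104)*(93 + I*sqrt(2)) = (104 + u)*(93 + I*sqrt(2)) = (93 + I*sqrt(2))*(104 + u))
z = 1/2025 ≈ 0.00049383
B(C) - z = (9672 + 93*(-66) + 104*I*sqrt(2) + I*(-66)*sqrt(2)) - 1*1/2025 = (9672 - 6138 + 104*I*sqrt(2) - 66*I*sqrt(2)) - 1/2025 = (3534 + 38*I*sqrt(2)) - 1/2025 = 7156349/2025 + 38*I*sqrt(2)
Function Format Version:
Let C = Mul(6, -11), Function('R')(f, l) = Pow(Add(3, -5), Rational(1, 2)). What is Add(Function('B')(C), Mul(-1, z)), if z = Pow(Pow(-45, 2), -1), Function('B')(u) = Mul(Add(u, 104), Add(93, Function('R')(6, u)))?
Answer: Add(Rational(7156349, 2025), Mul(38, I, Pow(2, Rational(1, 2)))) ≈ Add(3534.0, Mul(53.740, I))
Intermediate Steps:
Function('R')(f, l) = Mul(I, Pow(2, Rational(1, 2))) (Function('R')(f, l) = Pow(-2, Rational(1, 2)) = Mul(I, Pow(2, Rational(1, 2))))
C = -66
Function('B')(u) = Mul(Add(93, Mul(I, Pow(2, Rational(1, 2)))), Add(104, u)) (Function('B')(u) = Mul(Add(u, 104), Add(93, Mul(I, Pow(2, Rational(1, 2))))) = Mul(Add(104, u), Add(93, Mul(I, Pow(2, Rational(1, 2))))) = Mul(Add(93, Mul(I, Pow(2, Rational(1, 2)))), Add(104, u)))
z = Rational(1, 2025) (z = Pow(2025, -1) = Rational(1, 2025) ≈ 0.00049383)
Add(Function('B')(C), Mul(-1, z)) = Add(Add(9672, Mul(93, -66), Mul(104, I, Pow(2, Rational(1, 2))), Mul(I, -66, Pow(2, Rational(1, 2)))), Mul(-1, Rational(1, 2025))) = Add(Add(9672, -6138, Mul(104, I, Pow(2, Rational(1, 2))), Mul(-66, I, Pow(2, Rational(1, 2)))), Rational(-1, 2025)) = Add(Add(3534, Mul(38, I, Pow(2, Rational(1, 2)))), Rational(-1, 2025)) = Add(Rational(7156349, 2025), Mul(38, I, Pow(2, Rational(1, 2))))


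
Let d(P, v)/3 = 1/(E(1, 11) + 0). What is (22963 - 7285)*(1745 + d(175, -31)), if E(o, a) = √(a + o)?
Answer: 27358110 + 7839*√3 ≈ 2.7372e+7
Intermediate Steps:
d(P, v) = √3/2 (d(P, v) = 3/(√(11 + 1) + 0) = 3/(√12 + 0) = 3/(2*√3 + 0) = 3/((2*√3)) = 3*(√3/6) = √3/2)
(22963 - 7285)*(1745 + d(175, -31)) = (22963 - 7285)*(1745 + √3/2) = 15678*(1745 + √3/2) = 27358110 + 7839*√3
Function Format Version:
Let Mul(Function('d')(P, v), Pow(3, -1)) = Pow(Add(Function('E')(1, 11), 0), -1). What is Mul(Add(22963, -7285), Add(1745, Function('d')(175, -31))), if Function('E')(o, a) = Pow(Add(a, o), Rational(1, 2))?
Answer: Add(27358110, Mul(7839, Pow(3, Rational(1, 2)))) ≈ 2.7372e+7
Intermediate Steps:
Function('d')(P, v) = Mul(Rational(1, 2), Pow(3, Rational(1, 2))) (Function('d')(P, v) = Mul(3, Pow(Add(Pow(Add(11, 1), Rational(1, 2)), 0), -1)) = Mul(3, Pow(Add(Pow(12, Rational(1, 2)), 0), -1)) = Mul(3, Pow(Add(Mul(2, Pow(3, Rational(1, 2))), 0), -1)) = Mul(3, Pow(Mul(2, Pow(3, Rational(1, 2))), -1)) = Mul(3, Mul(Rational(1, 6), Pow(3, Rational(1, 2)))) = Mul(Rational(1, 2), Pow(3, Rational(1, 2))))
Mul(Add(22963, -7285), Add(1745, Function('d')(175, -31))) = Mul(Add(22963, -7285), Add(1745, Mul(Rational(1, 2), Pow(3, Rational(1, 2))))) = Mul(15678, Add(1745, Mul(Rational(1, 2), Pow(3, Rational(1, 2))))) = Add(27358110, Mul(7839, Pow(3, Rational(1, 2))))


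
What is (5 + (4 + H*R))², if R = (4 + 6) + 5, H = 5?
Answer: 7056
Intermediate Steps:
R = 15 (R = 10 + 5 = 15)
(5 + (4 + H*R))² = (5 + (4 + 5*15))² = (5 + (4 + 75))² = (5 + 79)² = 84² = 7056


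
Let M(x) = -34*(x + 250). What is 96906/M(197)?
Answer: -16151/2533 ≈ -6.3762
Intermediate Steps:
M(x) = -8500 - 34*x (M(x) = -34*(250 + x) = -8500 - 34*x)
96906/M(197) = 96906/(-8500 - 34*197) = 96906/(-8500 - 6698) = 96906/(-15198) = 96906*(-1/15198) = -16151/2533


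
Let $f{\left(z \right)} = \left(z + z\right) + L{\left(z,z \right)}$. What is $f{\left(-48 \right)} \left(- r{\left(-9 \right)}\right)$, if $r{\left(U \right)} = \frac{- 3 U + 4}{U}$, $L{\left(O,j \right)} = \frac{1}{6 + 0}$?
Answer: $- \frac{17825}{54} \approx -330.09$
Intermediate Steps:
$L{\left(O,j \right)} = \frac{1}{6}$
$r{\left(U \right)} = \frac{4 - 3 U}{U}$
$f{\left(z \right)} = \frac{1}{6} + 2 z$ ($f{\left(z \right)} = \left(z + z\right) + \frac{1}{6} = 2 z + \frac{1}{6} = \frac{1}{6} + 2 z$)
$f{\left(-48 \right)} \left(- r{\left(-9 \right)}\right) = \left(\frac{1}{6} + 2 \left(-48\right)\right) \left(- (-3 + \frac{4}{-9})\right) = \left(\frac{1}{6} - 96\right) \left(- (-3 + 4 \left(- \frac{1}{9}\right))\right) = - \frac{575 \left(- (-3 - \frac{4}{9})\right)}{6} = - \frac{575 \left(\left(-1\right) \left(- \frac{31}{9}\right)\right)}{6} = \left(- \frac{575}{6}\right) \frac{31}{9} = - \frac{17825}{54}$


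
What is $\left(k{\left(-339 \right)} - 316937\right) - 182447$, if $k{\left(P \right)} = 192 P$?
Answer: $-564472$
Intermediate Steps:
$\left(k{\left(-339 \right)} - 316937\right) - 182447 = \left(192 \left(-339\right) - 316937\right) - 182447 = \left(-65088 - 316937\right) - 182447 = -382025 - 182447 = -564472$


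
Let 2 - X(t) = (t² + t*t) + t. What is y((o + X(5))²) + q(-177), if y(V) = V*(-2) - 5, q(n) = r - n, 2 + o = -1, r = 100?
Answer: -6000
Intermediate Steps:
X(t) = 2 - t - 2*t² (X(t) = 2 - ((t² + t*t) + t) = 2 - ((t² + t²) + t) = 2 - (2*t² + t) = 2 - (t + 2*t²) = 2 + (-t - 2*t²) = 2 - t - 2*t²)
o = -3 (o = -2 - 1 = -3)
q(n) = 100 - n
y(V) = -5 - 2*V (y(V) = -2*V - 5 = -5 - 2*V)
y((o + X(5))²) + q(-177) = (-5 - 2*(-3 + (2 - 1*5 - 2*5²))²) + (100 - 1*(-177)) = (-5 - 2*(-3 + (2 - 5 - 2*25))²) + (100 + 177) = (-5 - 2*(-3 + (2 - 5 - 50))²) + 277 = (-5 - 2*(-3 - 53)²) + 277 = (-5 - 2*(-56)²) + 277 = (-5 - 2*3136) + 277 = (-5 - 6272) + 277 = -6277 + 277 = -6000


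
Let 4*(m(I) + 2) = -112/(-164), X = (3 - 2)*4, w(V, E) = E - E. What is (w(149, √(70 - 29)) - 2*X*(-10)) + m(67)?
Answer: 3205/41 ≈ 78.171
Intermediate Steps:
w(V, E) = 0
X = 4 (X = 1*4 = 4)
m(I) = -75/41 (m(I) = -2 + (-112/(-164))/4 = -2 + (-112*(-1/164))/4 = -2 + (¼)*(28/41) = -2 + 7/41 = -75/41)
(w(149, √(70 - 29)) - 2*X*(-10)) + m(67) = (0 - 2*4*(-10)) - 75/41 = (0 - 8*(-10)) - 75/41 = (0 + 80) - 75/41 = 80 - 75/41 = 3205/41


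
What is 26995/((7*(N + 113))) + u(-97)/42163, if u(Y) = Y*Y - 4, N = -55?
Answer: 103818965/1556198 ≈ 66.713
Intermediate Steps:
u(Y) = -4 + Y**2 (u(Y) = Y**2 - 4 = -4 + Y**2)
26995/((7*(N + 113))) + u(-97)/42163 = 26995/((7*(-55 + 113))) + (-4 + (-97)**2)/42163 = 26995/((7*58)) + (-4 + 9409)*(1/42163) = 26995/406 + 9405*(1/42163) = 26995*(1/406) + 855/3833 = 26995/406 + 855/3833 = 103818965/1556198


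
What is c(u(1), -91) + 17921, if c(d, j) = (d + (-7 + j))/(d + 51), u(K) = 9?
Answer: 1075171/60 ≈ 17920.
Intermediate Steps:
c(d, j) = (-7 + d + j)/(51 + d)
c(u(1), -91) + 17921 = (-7 + 9 - 91)/(51 + 9) + 17921 = -89/60 + 17921 = 1075171/60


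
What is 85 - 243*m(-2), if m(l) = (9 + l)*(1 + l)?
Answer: 1786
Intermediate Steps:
m(l) = (1 + l)*(9 + l)
85 - 243*m(-2) = 85 - 243*(9 + (-2)**2 + 10*(-2)) = 85 - 243*(9 + 4 - 20) = 85 - 243*(-7) = 85 + 1701 = 1786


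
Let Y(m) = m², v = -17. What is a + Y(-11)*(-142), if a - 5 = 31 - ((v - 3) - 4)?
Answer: -17122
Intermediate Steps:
a = 60 (a = 5 + (31 - ((-17 - 3) - 4)) = 5 + (31 - (-20 - 4)) = 5 + (31 - 1*(-24)) = 5 + (31 + 24) = 5 + 55 = 60)
a + Y(-11)*(-142) = 60 + (-11)²*(-142) = 60 + 121*(-142) = 60 - 17182 = -17122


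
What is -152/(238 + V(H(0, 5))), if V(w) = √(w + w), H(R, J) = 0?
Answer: -76/119 ≈ -0.63866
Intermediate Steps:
V(w) = √2*√w (V(w) = √(2*w) = √2*√w)
-152/(238 + V(H(0, 5))) = -152/(238 + √2*√0) = -152/(238 + √2*0) = -152/(238 + 0) = -152/238 = (1/238)*(-152) = -76/119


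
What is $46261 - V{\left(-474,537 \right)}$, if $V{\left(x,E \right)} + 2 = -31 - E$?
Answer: $46831$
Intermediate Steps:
$V{\left(x,E \right)} = -33 - E$ ($V{\left(x,E \right)} = -2 - \left(31 + E\right) = -33 - E$)
$46261 - V{\left(-474,537 \right)} = 46261 - \left(-33 - 537\right) = 46261 - -570 = 46261 + 570 = 46831$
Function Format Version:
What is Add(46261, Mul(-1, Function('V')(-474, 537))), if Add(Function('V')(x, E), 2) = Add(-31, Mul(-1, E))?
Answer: 46831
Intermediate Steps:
Function('V')(x, E) = Add(-33, Mul(-1, E)) (Function('V')(x, E) = Add(-2, Add(-31, Mul(-1, E))) = Add(-33, Mul(-1, E)))
Add(46261, Mul(-1, Function('V')(-474, 537))) = Add(46261, Mul(-1, Add(-33, Mul(-1, 537)))) = Add(46261, Mul(-1, Add(-33, -537))) = Add(46261, Mul(-1, -570)) = Add(46261, 570) = 46831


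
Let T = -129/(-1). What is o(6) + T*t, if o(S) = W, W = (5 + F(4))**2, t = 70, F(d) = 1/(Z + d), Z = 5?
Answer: 733546/81 ≈ 9056.1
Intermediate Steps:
F(d) = 1/(5 + d)
T = 129 (T = -129*(-1) = 129)
W = 2116/81 (W = (5 + 1/(5 + 4))**2 = (5 + 1/9)**2 = (46/9)**2 = 2116/81 ≈ 26.123)
o(S) = 2116/81
o(6) + T*t = 2116/81 + 129*70 = 2116/81 + 9030 = 733546/81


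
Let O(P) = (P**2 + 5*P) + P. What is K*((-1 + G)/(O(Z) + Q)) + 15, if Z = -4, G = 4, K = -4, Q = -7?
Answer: 79/5 ≈ 15.800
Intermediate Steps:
O(P) = P**2 + 6*P
K*((-1 + G)/(O(Z) + Q)) + 15 = -4*(-1 + 4)/(-4*(6 - 4) - 7) + 15 = -12/(-4*2 - 7) + 15 = -12/(-8 - 7) + 15 = -12/(-15) + 15 = -12*(-1)/15 + 15 = -4*(-1/5) + 15 = 4/5 + 15 = 79/5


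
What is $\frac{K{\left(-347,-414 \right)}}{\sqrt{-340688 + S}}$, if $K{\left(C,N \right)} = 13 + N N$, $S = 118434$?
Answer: $- \frac{171409 i \sqrt{222254}}{222254} \approx - 363.59 i$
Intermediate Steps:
$K{\left(C,N \right)} = 13 + N^{2}$
$\frac{K{\left(-347,-414 \right)}}{\sqrt{-340688 + S}} = \frac{13 + \left(-414\right)^{2}}{\sqrt{-340688 + 118434}} = \frac{13 + 171396}{\sqrt{-222254}} = \frac{171409}{i \sqrt{222254}} = 171409 \left(- \frac{i \sqrt{222254}}{222254}\right) = - \frac{171409 i \sqrt{222254}}{222254}$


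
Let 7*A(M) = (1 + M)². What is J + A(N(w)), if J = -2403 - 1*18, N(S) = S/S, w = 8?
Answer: -16943/7 ≈ -2420.4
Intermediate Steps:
N(S) = 1
A(M) = (1 + M)²/7
J = -2421 (J = -2403 - 18 = -2421)
J + A(N(w)) = -2421 + (1 + 1)²/7 = -2421 + (⅐)*2² = -2421 + (⅐)*4 = -2421 + 4/7 = -16943/7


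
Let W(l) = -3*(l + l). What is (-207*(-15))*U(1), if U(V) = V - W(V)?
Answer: 21735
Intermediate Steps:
W(l) = -6*l
U(V) = 7*V (U(V) = V - (-6)*V = V + 6*V = 7*V)
(-207*(-15))*U(1) = (-207*(-15))*(7*1) = 3105*7 = 21735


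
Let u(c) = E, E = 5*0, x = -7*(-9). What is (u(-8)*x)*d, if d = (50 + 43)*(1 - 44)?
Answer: 0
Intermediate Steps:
x = 63
d = -3999 (d = 93*(-43) = -3999)
E = 0
u(c) = 0
(u(-8)*x)*d = (0*63)*(-3999) = 0*(-3999) = 0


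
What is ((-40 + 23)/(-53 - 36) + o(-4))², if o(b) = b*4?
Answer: 1979649/7921 ≈ 249.92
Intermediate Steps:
o(b) = 4*b
((-40 + 23)/(-53 - 36) + o(-4))² = ((-40 + 23)/(-53 - 36) + 4*(-4))² = (-17/(-89) - 16)² = (-17*(-1/89) - 16)² = (17/89 - 16)² = (-1407/89)² = 1979649/7921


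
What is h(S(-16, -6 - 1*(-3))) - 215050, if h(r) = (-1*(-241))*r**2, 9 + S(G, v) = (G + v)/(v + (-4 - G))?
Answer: -15009050/81 ≈ -1.8530e+5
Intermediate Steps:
S(G, v) = -9 + (G + v)/(-4 + v - G) (S(G, v) = -9 + (G + v)/(v + (-4 - G)) = -9 + (G + v)/(-4 + v - G))
h(r) = 241*r**2
h(S(-16, -6 - 1*(-3))) - 215050 = 241*(2*(-18 - 5*(-16) + 4*(-6 - 1*(-3)))/(4 - 16 - (-6 - 1*(-3))))**2 - 215050 = 241*(2*(-18 + 80 + 4*(-6 + 3))/(4 - 16 - (-6 + 3)))**2 - 215050 = 241*(2*(-18 + 80 + 4*(-3))/(4 - 16 - 1*(-3)))**2 - 215050 = 241*(2*(-18 + 80 - 12)/(4 - 16 + 3))**2 - 215050 = 241*(2*50/(-9))**2 - 215050 = 241*(2*(-1/9)*50)**2 - 215050 = 241*(-100/9)**2 - 215050 = 241*(10000/81) - 215050 = 2410000/81 - 215050 = -15009050/81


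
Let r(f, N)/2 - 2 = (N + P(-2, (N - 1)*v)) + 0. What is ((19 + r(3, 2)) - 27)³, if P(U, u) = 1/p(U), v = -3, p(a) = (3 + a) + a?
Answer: -8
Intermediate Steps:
p(a) = 3 + 2*a
P(U, u) = 1/(3 + 2*U)
r(f, N) = 2 + 2*N (r(f, N) = 4 + 2*((N + 1/(3 + 2*(-2))) + 0) = 4 + 2*((N + 1/(3 - 4)) + 0) = 4 + 2*((N + 1/(-1)) + 0) = 4 + 2*((N - 1) + 0) = 4 + 2*((-1 + N) + 0) = 4 + 2*(-1 + N) = 4 + (-2 + 2*N) = 2 + 2*N)
((19 + r(3, 2)) - 27)³ = ((19 + (2 + 2*2)) - 27)³ = ((19 + (2 + 4)) - 27)³ = ((19 + 6) - 27)³ = (25 - 27)³ = (-2)³ = -8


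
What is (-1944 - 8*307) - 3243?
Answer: -7643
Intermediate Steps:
(-1944 - 8*307) - 3243 = (-1944 - 2456) - 3243 = -4400 - 3243 = -7643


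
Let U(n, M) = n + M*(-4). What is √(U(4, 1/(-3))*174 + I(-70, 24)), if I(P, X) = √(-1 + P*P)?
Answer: √(928 + √4899) ≈ 31.591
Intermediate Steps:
U(n, M) = n - 4*M
I(P, X) = √(-1 + P²)
√(U(4, 1/(-3))*174 + I(-70, 24)) = √((4 - 4/(-3))*174 + √(-1 + (-70)²)) = √((4 - 4*(-1)/3)*174 + √(-1 + 4900)) = √((4 - 4*(-⅓))*174 + √4899) = √((4 + 4/3)*174 + √4899) = √((16/3)*174 + √4899) = √(928 + √4899)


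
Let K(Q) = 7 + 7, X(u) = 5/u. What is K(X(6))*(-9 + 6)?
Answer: -42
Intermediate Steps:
K(Q) = 14
K(X(6))*(-9 + 6) = 14*(-9 + 6) = 14*(-3) = -42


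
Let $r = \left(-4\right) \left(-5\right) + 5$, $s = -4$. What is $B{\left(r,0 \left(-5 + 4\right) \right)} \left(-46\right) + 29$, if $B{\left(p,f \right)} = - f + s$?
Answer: $213$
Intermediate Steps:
$r = 25$ ($r = 20 + 5 = 25$)
$B{\left(p,f \right)} = -4 - f$ ($B{\left(p,f \right)} = - f - 4 = -4 - f$)
$B{\left(r,0 \left(-5 + 4\right) \right)} \left(-46\right) + 29 = \left(-4 - 0 \left(-5 + 4\right)\right) \left(-46\right) + 29 = \left(-4 - 0 \left(-1\right)\right) \left(-46\right) + 29 = \left(-4 - 0\right) \left(-46\right) + 29 = \left(-4 + 0\right) \left(-46\right) + 29 = \left(-4\right) \left(-46\right) + 29 = 184 + 29 = 213$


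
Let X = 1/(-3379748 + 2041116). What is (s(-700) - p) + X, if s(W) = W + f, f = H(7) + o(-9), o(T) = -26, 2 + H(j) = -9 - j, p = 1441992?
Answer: -1931292577153/1338632 ≈ -1.4427e+6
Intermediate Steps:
H(j) = -11 - j (H(j) = -2 + (-9 - j) = -11 - j)
f = -44 (f = (-11 - 1*7) - 26 = (-11 - 7) - 26 = -18 - 26 = -44)
s(W) = -44 + W (s(W) = W - 44 = -44 + W)
X = -1/1338632 (X = 1/(-1338632) = -1/1338632 ≈ -7.4703e-7)
(s(-700) - p) + X = ((-44 - 700) - 1*1441992) - 1/1338632 = (-744 - 1441992) - 1/1338632 = -1442736 - 1/1338632 = -1931292577153/1338632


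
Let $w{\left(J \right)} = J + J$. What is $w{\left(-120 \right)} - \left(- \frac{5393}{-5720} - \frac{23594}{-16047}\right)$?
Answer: $- \frac{22250820751}{91788840} \approx -242.41$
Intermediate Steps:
$w{\left(J \right)} = 2 J$
$w{\left(-120 \right)} - \left(- \frac{5393}{-5720} - \frac{23594}{-16047}\right) = 2 \left(-120\right) - \left(- \frac{5393}{-5720} - \frac{23594}{-16047}\right) = -240 - \left(\left(-5393\right) \left(- \frac{1}{5720}\right) - - \frac{23594}{16047}\right) = -240 - \left(\frac{5393}{5720} + \frac{23594}{16047}\right) = -240 - \frac{221499151}{91788840} = - \frac{22250820751}{91788840}$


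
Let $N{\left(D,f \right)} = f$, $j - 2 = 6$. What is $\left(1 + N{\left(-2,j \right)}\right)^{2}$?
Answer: $81$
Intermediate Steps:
$j = 8$ ($j = 2 + 6 = 8$)
$\left(1 + N{\left(-2,j \right)}\right)^{2} = \left(1 + 8\right)^{2} = 9^{2} = 81$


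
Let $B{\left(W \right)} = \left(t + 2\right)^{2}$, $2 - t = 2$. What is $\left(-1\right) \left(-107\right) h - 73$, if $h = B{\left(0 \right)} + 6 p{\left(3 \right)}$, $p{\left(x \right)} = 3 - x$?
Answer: $355$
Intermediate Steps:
$t = 0$ ($t = 2 - 2 = 0$)
$B{\left(W \right)} = 4$ ($B{\left(W \right)} = \left(0 + 2\right)^{2} = 2^{2} = 4$)
$h = 4$ ($h = 4 + 6 \left(3 - 3\right) = 4 + 6 \cdot 0 = 4 + 0 = 4$)
$\left(-1\right) \left(-107\right) h - 73 = \left(-1\right) \left(-107\right) 4 - 73 = 107 \cdot 4 - 73 = 428 - 73 = 355$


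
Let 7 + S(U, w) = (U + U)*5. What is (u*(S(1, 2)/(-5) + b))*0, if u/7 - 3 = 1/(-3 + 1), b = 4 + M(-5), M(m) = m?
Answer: 0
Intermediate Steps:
S(U, w) = -7 + 10*U (S(U, w) = -7 + (U + U)*5 = -7 + (2*U)*5 = -7 + 10*U)
b = -1 (b = 4 - 5 = -1)
u = 35/2 (u = 21 + 7/(-3 + 1) = 21 + 7/(-2) = 21 + 7*(-1/2) = 21 - 7/2 = 35/2 ≈ 17.500)
(u*(S(1, 2)/(-5) + b))*0 = (35*((-7 + 10*1)/(-5) - 1)/2)*0 = (35*((-7 + 10)*(-1/5) - 1)/2)*0 = (35*(3*(-1/5) - 1)/2)*0 = (35*(-3/5 - 1)/2)*0 = ((35/2)*(-8/5))*0 = -28*0 = 0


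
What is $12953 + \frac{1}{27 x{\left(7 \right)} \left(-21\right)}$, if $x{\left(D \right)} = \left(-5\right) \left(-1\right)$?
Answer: $\frac{36721754}{2835} \approx 12953.0$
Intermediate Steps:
$x{\left(D \right)} = 5$
$12953 + \frac{1}{27 x{\left(7 \right)} \left(-21\right)} = 12953 + \frac{1}{27 \cdot 5 \left(-21\right)} = 12953 + \frac{1}{135 \left(-21\right)} = 12953 + \frac{1}{-2835} = 12953 - \frac{1}{2835} = \frac{36721754}{2835}$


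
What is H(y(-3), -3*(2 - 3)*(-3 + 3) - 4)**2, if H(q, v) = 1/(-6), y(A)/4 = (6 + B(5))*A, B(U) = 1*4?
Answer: 1/36 ≈ 0.027778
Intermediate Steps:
B(U) = 4
y(A) = 40*A (y(A) = 4*((6 + 4)*A) = 4*(10*A) = 40*A)
H(q, v) = -1/6
H(y(-3), -3*(2 - 3)*(-3 + 3) - 4)**2 = (-1/6)**2 = 1/36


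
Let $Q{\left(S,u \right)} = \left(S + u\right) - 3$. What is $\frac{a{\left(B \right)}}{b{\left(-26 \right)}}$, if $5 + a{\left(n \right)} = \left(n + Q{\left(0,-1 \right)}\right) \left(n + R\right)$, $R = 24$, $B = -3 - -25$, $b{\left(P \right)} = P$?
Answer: $- \frac{823}{26} \approx -31.654$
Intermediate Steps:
$B = 22$ ($B = -3 + 25 = 22$)
$Q{\left(S,u \right)} = -3 + S + u$
$a{\left(n \right)} = -5 + \left(-4 + n\right) \left(24 + n\right)$ ($a{\left(n \right)} = -5 + \left(n - 4\right) \left(n + 24\right) = -5 + \left(n - 4\right) \left(24 + n\right) = -5 + \left(-4 + n\right) \left(24 + n\right)$)
$\frac{a{\left(B \right)}}{b{\left(-26 \right)}} = \frac{-101 + 22^{2} + 20 \cdot 22}{-26} = \left(-101 + 484 + 440\right) \left(- \frac{1}{26}\right) = 823 \left(- \frac{1}{26}\right) = - \frac{823}{26}$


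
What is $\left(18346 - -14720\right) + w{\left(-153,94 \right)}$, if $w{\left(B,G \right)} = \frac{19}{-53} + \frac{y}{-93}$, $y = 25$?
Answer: $\frac{162979222}{4929} \approx 33065.0$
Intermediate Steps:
$w{\left(B,G \right)} = - \frac{3092}{4929}$ ($w{\left(B,G \right)} = \frac{19}{-53} + \frac{25}{-93} = 19 \left(- \frac{1}{53}\right) + 25 \left(- \frac{1}{93}\right) = - \frac{19}{53} - \frac{25}{93} = - \frac{3092}{4929}$)
$\left(18346 - -14720\right) + w{\left(-153,94 \right)} = \left(18346 - -14720\right) - \frac{3092}{4929} = \left(18346 + 14720\right) - \frac{3092}{4929} = 33066 - \frac{3092}{4929} = \frac{162979222}{4929}$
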